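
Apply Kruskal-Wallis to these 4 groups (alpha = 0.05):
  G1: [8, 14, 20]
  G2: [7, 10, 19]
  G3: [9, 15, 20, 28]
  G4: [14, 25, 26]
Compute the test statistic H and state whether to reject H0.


Step 1: Combine all N = 13 observations and assign midranks.
sorted (value, group, rank): (7,G2,1), (8,G1,2), (9,G3,3), (10,G2,4), (14,G1,5.5), (14,G4,5.5), (15,G3,7), (19,G2,8), (20,G1,9.5), (20,G3,9.5), (25,G4,11), (26,G4,12), (28,G3,13)
Step 2: Sum ranks within each group.
R_1 = 17 (n_1 = 3)
R_2 = 13 (n_2 = 3)
R_3 = 32.5 (n_3 = 4)
R_4 = 28.5 (n_4 = 3)
Step 3: H = 12/(N(N+1)) * sum(R_i^2/n_i) - 3(N+1)
     = 12/(13*14) * (17^2/3 + 13^2/3 + 32.5^2/4 + 28.5^2/3) - 3*14
     = 0.065934 * 687.479 - 42
     = 3.328297.
Step 4: Ties present; correction factor C = 1 - 12/(13^3 - 13) = 0.994505. Corrected H = 3.328297 / 0.994505 = 3.346685.
Step 5: Under H0, H ~ chi^2(3); p-value = 0.341198.
Step 6: alpha = 0.05. fail to reject H0.

H = 3.3467, df = 3, p = 0.341198, fail to reject H0.


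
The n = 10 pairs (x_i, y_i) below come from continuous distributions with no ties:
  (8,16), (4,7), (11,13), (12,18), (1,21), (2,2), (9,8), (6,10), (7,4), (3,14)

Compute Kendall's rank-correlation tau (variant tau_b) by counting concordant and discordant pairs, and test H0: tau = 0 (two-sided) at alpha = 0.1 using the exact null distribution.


Step 1: Enumerate the 45 unordered pairs (i,j) with i<j and classify each by sign(x_j-x_i) * sign(y_j-y_i).
  (1,2):dx=-4,dy=-9->C; (1,3):dx=+3,dy=-3->D; (1,4):dx=+4,dy=+2->C; (1,5):dx=-7,dy=+5->D
  (1,6):dx=-6,dy=-14->C; (1,7):dx=+1,dy=-8->D; (1,8):dx=-2,dy=-6->C; (1,9):dx=-1,dy=-12->C
  (1,10):dx=-5,dy=-2->C; (2,3):dx=+7,dy=+6->C; (2,4):dx=+8,dy=+11->C; (2,5):dx=-3,dy=+14->D
  (2,6):dx=-2,dy=-5->C; (2,7):dx=+5,dy=+1->C; (2,8):dx=+2,dy=+3->C; (2,9):dx=+3,dy=-3->D
  (2,10):dx=-1,dy=+7->D; (3,4):dx=+1,dy=+5->C; (3,5):dx=-10,dy=+8->D; (3,6):dx=-9,dy=-11->C
  (3,7):dx=-2,dy=-5->C; (3,8):dx=-5,dy=-3->C; (3,9):dx=-4,dy=-9->C; (3,10):dx=-8,dy=+1->D
  (4,5):dx=-11,dy=+3->D; (4,6):dx=-10,dy=-16->C; (4,7):dx=-3,dy=-10->C; (4,8):dx=-6,dy=-8->C
  (4,9):dx=-5,dy=-14->C; (4,10):dx=-9,dy=-4->C; (5,6):dx=+1,dy=-19->D; (5,7):dx=+8,dy=-13->D
  (5,8):dx=+5,dy=-11->D; (5,9):dx=+6,dy=-17->D; (5,10):dx=+2,dy=-7->D; (6,7):dx=+7,dy=+6->C
  (6,8):dx=+4,dy=+8->C; (6,9):dx=+5,dy=+2->C; (6,10):dx=+1,dy=+12->C; (7,8):dx=-3,dy=+2->D
  (7,9):dx=-2,dy=-4->C; (7,10):dx=-6,dy=+6->D; (8,9):dx=+1,dy=-6->D; (8,10):dx=-3,dy=+4->D
  (9,10):dx=-4,dy=+10->D
Step 2: C = 26, D = 19, total pairs = 45.
Step 3: tau = (C - D)/(n(n-1)/2) = (26 - 19)/45 = 0.155556.
Step 4: Exact two-sided p-value (enumerate n! = 3628800 permutations of y under H0): p = 0.600654.
Step 5: alpha = 0.1. fail to reject H0.

tau_b = 0.1556 (C=26, D=19), p = 0.600654, fail to reject H0.


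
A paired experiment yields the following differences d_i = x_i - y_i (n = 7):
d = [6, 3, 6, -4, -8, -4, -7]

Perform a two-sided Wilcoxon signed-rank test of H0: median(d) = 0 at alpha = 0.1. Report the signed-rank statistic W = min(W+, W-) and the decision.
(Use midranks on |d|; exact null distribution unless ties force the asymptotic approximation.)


Step 1: Drop any zero differences (none here) and take |d_i|.
|d| = [6, 3, 6, 4, 8, 4, 7]
Step 2: Midrank |d_i| (ties get averaged ranks).
ranks: |6|->4.5, |3|->1, |6|->4.5, |4|->2.5, |8|->7, |4|->2.5, |7|->6
Step 3: Attach original signs; sum ranks with positive sign and with negative sign.
W+ = 4.5 + 1 + 4.5 = 10
W- = 2.5 + 7 + 2.5 + 6 = 18
(Check: W+ + W- = 28 should equal n(n+1)/2 = 28.)
Step 4: Test statistic W = min(W+, W-) = 10.
Step 5: Ties in |d|, so use the tie-corrected normal approximation.
        E[W] = n(n+1)/4 = 7*8/4 = 14.
        Tie groups: |d|=4 (t=2), |d|=6 (t=2); sum(t^3 - t) = 12.
        Var[W] = n(n+1)(2n+1)/24 - sum(t^3-t)/48 = 840/24 - 12/48 = 34.75.
        z = (W - E[W]) / sqrt(Var[W]) = (10 - 14) / 5.8949 = -0.6786.
        Two-sided p = 2*Phi(z) = 0.497422.
Step 6: alpha = 0.1. fail to reject H0.

W+ = 10, W- = 18, W = min = 10, p = 0.497422, fail to reject H0.


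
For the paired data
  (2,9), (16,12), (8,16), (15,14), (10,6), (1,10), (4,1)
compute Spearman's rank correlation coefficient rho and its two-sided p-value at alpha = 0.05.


Step 1: Rank x and y separately (midranks; no ties here).
rank(x): 2->2, 16->7, 8->4, 15->6, 10->5, 1->1, 4->3
rank(y): 9->3, 12->5, 16->7, 14->6, 6->2, 10->4, 1->1
Step 2: d_i = R_x(i) - R_y(i); compute d_i^2.
  (2-3)^2=1, (7-5)^2=4, (4-7)^2=9, (6-6)^2=0, (5-2)^2=9, (1-4)^2=9, (3-1)^2=4
sum(d^2) = 36.
Step 3: rho = 1 - 6*36 / (7*(7^2 - 1)) = 1 - 216/336 = 0.357143.
Step 4: Under H0, t = rho * sqrt((n-2)/(1-rho^2)) = 0.8550 ~ t(5).
Step 5: Two-sided p-value from the t-distribution with 5 df = 0.431611.
Step 6: alpha = 0.05. fail to reject H0.

rho = 0.3571, p = 0.431611, fail to reject H0 at alpha = 0.05.


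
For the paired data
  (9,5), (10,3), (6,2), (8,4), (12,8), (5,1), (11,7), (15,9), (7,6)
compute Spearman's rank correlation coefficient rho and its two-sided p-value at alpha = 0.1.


Step 1: Rank x and y separately (midranks; no ties here).
rank(x): 9->5, 10->6, 6->2, 8->4, 12->8, 5->1, 11->7, 15->9, 7->3
rank(y): 5->5, 3->3, 2->2, 4->4, 8->8, 1->1, 7->7, 9->9, 6->6
Step 2: d_i = R_x(i) - R_y(i); compute d_i^2.
  (5-5)^2=0, (6-3)^2=9, (2-2)^2=0, (4-4)^2=0, (8-8)^2=0, (1-1)^2=0, (7-7)^2=0, (9-9)^2=0, (3-6)^2=9
sum(d^2) = 18.
Step 3: rho = 1 - 6*18 / (9*(9^2 - 1)) = 1 - 108/720 = 0.850000.
Step 4: Under H0, t = rho * sqrt((n-2)/(1-rho^2)) = 4.2691 ~ t(7).
Step 5: Two-sided p-value from the t-distribution with 7 df = 0.003705.
Step 6: alpha = 0.1. reject H0.

rho = 0.8500, p = 0.003705, reject H0 at alpha = 0.1.


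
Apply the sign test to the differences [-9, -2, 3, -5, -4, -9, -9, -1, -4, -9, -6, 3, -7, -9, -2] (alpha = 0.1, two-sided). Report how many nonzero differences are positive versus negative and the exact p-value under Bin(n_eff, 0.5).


Step 1: Discard zero differences. Original n = 15; n_eff = number of nonzero differences = 15.
Nonzero differences (with sign): -9, -2, +3, -5, -4, -9, -9, -1, -4, -9, -6, +3, -7, -9, -2
Step 2: Count signs: positive = 2, negative = 13.
Step 3: Under H0: P(positive) = 0.5, so the number of positives S ~ Bin(15, 0.5).
Step 4: Two-sided exact p-value = sum of Bin(15,0.5) probabilities at or below the observed probability = 0.007385.
Step 5: alpha = 0.1. reject H0.

n_eff = 15, pos = 2, neg = 13, p = 0.007385, reject H0.


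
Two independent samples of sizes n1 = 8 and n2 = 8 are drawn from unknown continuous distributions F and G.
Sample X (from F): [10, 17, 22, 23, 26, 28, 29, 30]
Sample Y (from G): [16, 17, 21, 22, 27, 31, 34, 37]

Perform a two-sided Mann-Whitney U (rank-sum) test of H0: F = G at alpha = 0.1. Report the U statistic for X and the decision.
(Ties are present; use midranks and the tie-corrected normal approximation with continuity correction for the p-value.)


Step 1: Combine and sort all 16 observations; assign midranks.
sorted (value, group): (10,X), (16,Y), (17,X), (17,Y), (21,Y), (22,X), (22,Y), (23,X), (26,X), (27,Y), (28,X), (29,X), (30,X), (31,Y), (34,Y), (37,Y)
ranks: 10->1, 16->2, 17->3.5, 17->3.5, 21->5, 22->6.5, 22->6.5, 23->8, 26->9, 27->10, 28->11, 29->12, 30->13, 31->14, 34->15, 37->16
Step 2: Rank sum for X: R1 = 1 + 3.5 + 6.5 + 8 + 9 + 11 + 12 + 13 = 64.
Step 3: U_X = R1 - n1(n1+1)/2 = 64 - 8*9/2 = 64 - 36 = 28.
       U_Y = n1*n2 - U_X = 64 - 28 = 36.
Step 4: Ties are present, so use the tie-corrected normal approximation (with continuity correction) for the p-value.
Step 5: p-value = 0.712787; compare to alpha = 0.1. fail to reject H0.

U_X = 28, p = 0.712787, fail to reject H0 at alpha = 0.1.


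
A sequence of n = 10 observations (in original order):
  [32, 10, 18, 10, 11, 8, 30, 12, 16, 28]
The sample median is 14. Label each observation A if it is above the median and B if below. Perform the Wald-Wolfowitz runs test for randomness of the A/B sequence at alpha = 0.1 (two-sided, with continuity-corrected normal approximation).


Step 1: Compute median = 14; label A = above, B = below.
Labels in order: ABABBBABAA  (n_A = 5, n_B = 5)
Step 2: Count runs R = 7.
Step 3: Under H0 (random ordering), E[R] = 2*n_A*n_B/(n_A+n_B) + 1 = 2*5*5/10 + 1 = 6.0000.
        Var[R] = 2*n_A*n_B*(2*n_A*n_B - n_A - n_B) / ((n_A+n_B)^2 * (n_A+n_B-1)) = 2000/900 = 2.2222.
        SD[R] = 1.4907.
Step 4: Continuity-corrected z = (R - 0.5 - E[R]) / SD[R] = (7 - 0.5 - 6.0000) / 1.4907 = 0.3354.
Step 5: Two-sided p-value via normal approximation = 2*(1 - Phi(|z|)) = 0.737316.
Step 6: alpha = 0.1. fail to reject H0.

R = 7, z = 0.3354, p = 0.737316, fail to reject H0.


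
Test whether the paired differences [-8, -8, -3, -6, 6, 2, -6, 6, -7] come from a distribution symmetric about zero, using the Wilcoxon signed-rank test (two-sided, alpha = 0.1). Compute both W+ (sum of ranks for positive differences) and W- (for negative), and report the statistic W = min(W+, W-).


Step 1: Drop any zero differences (none here) and take |d_i|.
|d| = [8, 8, 3, 6, 6, 2, 6, 6, 7]
Step 2: Midrank |d_i| (ties get averaged ranks).
ranks: |8|->8.5, |8|->8.5, |3|->2, |6|->4.5, |6|->4.5, |2|->1, |6|->4.5, |6|->4.5, |7|->7
Step 3: Attach original signs; sum ranks with positive sign and with negative sign.
W+ = 4.5 + 1 + 4.5 = 10
W- = 8.5 + 8.5 + 2 + 4.5 + 4.5 + 7 = 35
(Check: W+ + W- = 45 should equal n(n+1)/2 = 45.)
Step 4: Test statistic W = min(W+, W-) = 10.
Step 5: Ties in |d|, so use the tie-corrected normal approximation.
        E[W] = n(n+1)/4 = 9*10/4 = 22.5.
        Tie groups: |d|=6 (t=4), |d|=8 (t=2); sum(t^3 - t) = 66.
        Var[W] = n(n+1)(2n+1)/24 - sum(t^3-t)/48 = 1710/24 - 66/48 = 69.875.
        z = (W - E[W]) / sqrt(Var[W]) = (10 - 22.5) / 8.3591 = -1.4954.
        Two-sided p = 2*Phi(z) = 0.134818.
Step 6: alpha = 0.1. fail to reject H0.

W+ = 10, W- = 35, W = min = 10, p = 0.134818, fail to reject H0.


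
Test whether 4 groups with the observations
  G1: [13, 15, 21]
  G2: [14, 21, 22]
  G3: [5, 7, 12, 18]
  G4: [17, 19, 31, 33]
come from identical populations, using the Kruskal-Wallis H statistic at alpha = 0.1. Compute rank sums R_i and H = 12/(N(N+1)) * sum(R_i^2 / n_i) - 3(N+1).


Step 1: Combine all N = 14 observations and assign midranks.
sorted (value, group, rank): (5,G3,1), (7,G3,2), (12,G3,3), (13,G1,4), (14,G2,5), (15,G1,6), (17,G4,7), (18,G3,8), (19,G4,9), (21,G1,10.5), (21,G2,10.5), (22,G2,12), (31,G4,13), (33,G4,14)
Step 2: Sum ranks within each group.
R_1 = 20.5 (n_1 = 3)
R_2 = 27.5 (n_2 = 3)
R_3 = 14 (n_3 = 4)
R_4 = 43 (n_4 = 4)
Step 3: H = 12/(N(N+1)) * sum(R_i^2/n_i) - 3(N+1)
     = 12/(14*15) * (20.5^2/3 + 27.5^2/3 + 14^2/4 + 43^2/4) - 3*15
     = 0.057143 * 903.417 - 45
     = 6.623810.
Step 4: Ties present; correction factor C = 1 - 6/(14^3 - 14) = 0.997802. Corrected H = 6.623810 / 0.997802 = 6.638399.
Step 5: Under H0, H ~ chi^2(3); p-value = 0.084361.
Step 6: alpha = 0.1. reject H0.

H = 6.6384, df = 3, p = 0.084361, reject H0.


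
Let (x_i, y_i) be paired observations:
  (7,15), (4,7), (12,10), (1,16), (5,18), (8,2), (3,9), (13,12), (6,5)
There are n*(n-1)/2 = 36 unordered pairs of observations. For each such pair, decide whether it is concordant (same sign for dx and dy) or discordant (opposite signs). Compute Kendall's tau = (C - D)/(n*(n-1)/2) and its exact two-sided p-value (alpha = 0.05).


Step 1: Enumerate the 36 unordered pairs (i,j) with i<j and classify each by sign(x_j-x_i) * sign(y_j-y_i).
  (1,2):dx=-3,dy=-8->C; (1,3):dx=+5,dy=-5->D; (1,4):dx=-6,dy=+1->D; (1,5):dx=-2,dy=+3->D
  (1,6):dx=+1,dy=-13->D; (1,7):dx=-4,dy=-6->C; (1,8):dx=+6,dy=-3->D; (1,9):dx=-1,dy=-10->C
  (2,3):dx=+8,dy=+3->C; (2,4):dx=-3,dy=+9->D; (2,5):dx=+1,dy=+11->C; (2,6):dx=+4,dy=-5->D
  (2,7):dx=-1,dy=+2->D; (2,8):dx=+9,dy=+5->C; (2,9):dx=+2,dy=-2->D; (3,4):dx=-11,dy=+6->D
  (3,5):dx=-7,dy=+8->D; (3,6):dx=-4,dy=-8->C; (3,7):dx=-9,dy=-1->C; (3,8):dx=+1,dy=+2->C
  (3,9):dx=-6,dy=-5->C; (4,5):dx=+4,dy=+2->C; (4,6):dx=+7,dy=-14->D; (4,7):dx=+2,dy=-7->D
  (4,8):dx=+12,dy=-4->D; (4,9):dx=+5,dy=-11->D; (5,6):dx=+3,dy=-16->D; (5,7):dx=-2,dy=-9->C
  (5,8):dx=+8,dy=-6->D; (5,9):dx=+1,dy=-13->D; (6,7):dx=-5,dy=+7->D; (6,8):dx=+5,dy=+10->C
  (6,9):dx=-2,dy=+3->D; (7,8):dx=+10,dy=+3->C; (7,9):dx=+3,dy=-4->D; (8,9):dx=-7,dy=-7->C
Step 2: C = 15, D = 21, total pairs = 36.
Step 3: tau = (C - D)/(n(n-1)/2) = (15 - 21)/36 = -0.166667.
Step 4: Exact two-sided p-value (enumerate n! = 362880 permutations of y under H0): p = 0.612202.
Step 5: alpha = 0.05. fail to reject H0.

tau_b = -0.1667 (C=15, D=21), p = 0.612202, fail to reject H0.


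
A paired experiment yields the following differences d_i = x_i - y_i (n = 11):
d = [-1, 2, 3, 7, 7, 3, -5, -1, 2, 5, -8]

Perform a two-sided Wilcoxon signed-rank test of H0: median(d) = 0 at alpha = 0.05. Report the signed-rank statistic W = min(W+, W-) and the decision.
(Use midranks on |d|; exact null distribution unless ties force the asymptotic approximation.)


Step 1: Drop any zero differences (none here) and take |d_i|.
|d| = [1, 2, 3, 7, 7, 3, 5, 1, 2, 5, 8]
Step 2: Midrank |d_i| (ties get averaged ranks).
ranks: |1|->1.5, |2|->3.5, |3|->5.5, |7|->9.5, |7|->9.5, |3|->5.5, |5|->7.5, |1|->1.5, |2|->3.5, |5|->7.5, |8|->11
Step 3: Attach original signs; sum ranks with positive sign and with negative sign.
W+ = 3.5 + 5.5 + 9.5 + 9.5 + 5.5 + 3.5 + 7.5 = 44.5
W- = 1.5 + 7.5 + 1.5 + 11 = 21.5
(Check: W+ + W- = 66 should equal n(n+1)/2 = 66.)
Step 4: Test statistic W = min(W+, W-) = 21.5.
Step 5: Ties in |d|, so use the tie-corrected normal approximation.
        E[W] = n(n+1)/4 = 11*12/4 = 33.
        Tie groups: |d|=1 (t=2), |d|=2 (t=2), |d|=3 (t=2), |d|=5 (t=2), |d|=7 (t=2); sum(t^3 - t) = 30.
        Var[W] = n(n+1)(2n+1)/24 - sum(t^3-t)/48 = 3036/24 - 30/48 = 125.875.
        z = (W - E[W]) / sqrt(Var[W]) = (21.5 - 33) / 11.2194 = -1.0250.
        Two-sided p = 2*Phi(z) = 0.305358.
Step 6: alpha = 0.05. fail to reject H0.

W+ = 44.5, W- = 21.5, W = min = 21.5, p = 0.305358, fail to reject H0.


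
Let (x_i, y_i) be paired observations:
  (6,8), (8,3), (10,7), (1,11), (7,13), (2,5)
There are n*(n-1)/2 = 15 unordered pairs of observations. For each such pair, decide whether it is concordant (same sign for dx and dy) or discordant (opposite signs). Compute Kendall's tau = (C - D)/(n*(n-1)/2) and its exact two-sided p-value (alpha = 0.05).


Step 1: Enumerate the 15 unordered pairs (i,j) with i<j and classify each by sign(x_j-x_i) * sign(y_j-y_i).
  (1,2):dx=+2,dy=-5->D; (1,3):dx=+4,dy=-1->D; (1,4):dx=-5,dy=+3->D; (1,5):dx=+1,dy=+5->C
  (1,6):dx=-4,dy=-3->C; (2,3):dx=+2,dy=+4->C; (2,4):dx=-7,dy=+8->D; (2,5):dx=-1,dy=+10->D
  (2,6):dx=-6,dy=+2->D; (3,4):dx=-9,dy=+4->D; (3,5):dx=-3,dy=+6->D; (3,6):dx=-8,dy=-2->C
  (4,5):dx=+6,dy=+2->C; (4,6):dx=+1,dy=-6->D; (5,6):dx=-5,dy=-8->C
Step 2: C = 6, D = 9, total pairs = 15.
Step 3: tau = (C - D)/(n(n-1)/2) = (6 - 9)/15 = -0.200000.
Step 4: Exact two-sided p-value (enumerate n! = 720 permutations of y under H0): p = 0.719444.
Step 5: alpha = 0.05. fail to reject H0.

tau_b = -0.2000 (C=6, D=9), p = 0.719444, fail to reject H0.


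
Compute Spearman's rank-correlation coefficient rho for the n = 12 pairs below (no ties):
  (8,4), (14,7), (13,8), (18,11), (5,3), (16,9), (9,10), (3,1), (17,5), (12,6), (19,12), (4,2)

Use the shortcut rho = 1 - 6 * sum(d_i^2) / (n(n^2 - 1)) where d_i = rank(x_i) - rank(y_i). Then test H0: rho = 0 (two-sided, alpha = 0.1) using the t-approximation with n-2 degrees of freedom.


Step 1: Rank x and y separately (midranks; no ties here).
rank(x): 8->4, 14->8, 13->7, 18->11, 5->3, 16->9, 9->5, 3->1, 17->10, 12->6, 19->12, 4->2
rank(y): 4->4, 7->7, 8->8, 11->11, 3->3, 9->9, 10->10, 1->1, 5->5, 6->6, 12->12, 2->2
Step 2: d_i = R_x(i) - R_y(i); compute d_i^2.
  (4-4)^2=0, (8-7)^2=1, (7-8)^2=1, (11-11)^2=0, (3-3)^2=0, (9-9)^2=0, (5-10)^2=25, (1-1)^2=0, (10-5)^2=25, (6-6)^2=0, (12-12)^2=0, (2-2)^2=0
sum(d^2) = 52.
Step 3: rho = 1 - 6*52 / (12*(12^2 - 1)) = 1 - 312/1716 = 0.818182.
Step 4: Under H0, t = rho * sqrt((n-2)/(1-rho^2)) = 4.5000 ~ t(10).
Step 5: Two-sided p-value from the t-distribution with 10 df = 0.001143.
Step 6: alpha = 0.1. reject H0.

rho = 0.8182, p = 0.001143, reject H0 at alpha = 0.1.


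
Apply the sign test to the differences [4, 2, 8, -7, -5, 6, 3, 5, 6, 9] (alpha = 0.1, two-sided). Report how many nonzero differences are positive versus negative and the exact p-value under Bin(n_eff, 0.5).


Step 1: Discard zero differences. Original n = 10; n_eff = number of nonzero differences = 10.
Nonzero differences (with sign): +4, +2, +8, -7, -5, +6, +3, +5, +6, +9
Step 2: Count signs: positive = 8, negative = 2.
Step 3: Under H0: P(positive) = 0.5, so the number of positives S ~ Bin(10, 0.5).
Step 4: Two-sided exact p-value = sum of Bin(10,0.5) probabilities at or below the observed probability = 0.109375.
Step 5: alpha = 0.1. fail to reject H0.

n_eff = 10, pos = 8, neg = 2, p = 0.109375, fail to reject H0.


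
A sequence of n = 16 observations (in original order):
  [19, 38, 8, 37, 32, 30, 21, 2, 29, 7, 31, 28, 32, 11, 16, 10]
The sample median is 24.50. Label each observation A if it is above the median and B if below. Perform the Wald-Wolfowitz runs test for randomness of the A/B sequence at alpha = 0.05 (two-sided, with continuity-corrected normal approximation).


Step 1: Compute median = 24.50; label A = above, B = below.
Labels in order: BABAAABBABAAABBB  (n_A = 8, n_B = 8)
Step 2: Count runs R = 9.
Step 3: Under H0 (random ordering), E[R] = 2*n_A*n_B/(n_A+n_B) + 1 = 2*8*8/16 + 1 = 9.0000.
        Var[R] = 2*n_A*n_B*(2*n_A*n_B - n_A - n_B) / ((n_A+n_B)^2 * (n_A+n_B-1)) = 14336/3840 = 3.7333.
        SD[R] = 1.9322.
Step 4: R = E[R], so z = 0 with no continuity correction.
Step 5: Two-sided p-value via normal approximation = 2*(1 - Phi(|z|)) = 1.000000.
Step 6: alpha = 0.05. fail to reject H0.

R = 9, z = 0.0000, p = 1.000000, fail to reject H0.


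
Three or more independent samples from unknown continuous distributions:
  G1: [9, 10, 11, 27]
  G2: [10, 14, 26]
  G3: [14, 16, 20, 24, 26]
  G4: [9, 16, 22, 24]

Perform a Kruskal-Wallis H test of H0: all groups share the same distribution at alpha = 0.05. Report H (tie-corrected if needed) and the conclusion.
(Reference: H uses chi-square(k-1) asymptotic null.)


Step 1: Combine all N = 16 observations and assign midranks.
sorted (value, group, rank): (9,G1,1.5), (9,G4,1.5), (10,G1,3.5), (10,G2,3.5), (11,G1,5), (14,G2,6.5), (14,G3,6.5), (16,G3,8.5), (16,G4,8.5), (20,G3,10), (22,G4,11), (24,G3,12.5), (24,G4,12.5), (26,G2,14.5), (26,G3,14.5), (27,G1,16)
Step 2: Sum ranks within each group.
R_1 = 26 (n_1 = 4)
R_2 = 24.5 (n_2 = 3)
R_3 = 52 (n_3 = 5)
R_4 = 33.5 (n_4 = 4)
Step 3: H = 12/(N(N+1)) * sum(R_i^2/n_i) - 3(N+1)
     = 12/(16*17) * (26^2/4 + 24.5^2/3 + 52^2/5 + 33.5^2/4) - 3*17
     = 0.044118 * 1190.45 - 51
     = 1.519669.
Step 4: Ties present; correction factor C = 1 - 36/(16^3 - 16) = 0.991176. Corrected H = 1.519669 / 0.991176 = 1.533197.
Step 5: Under H0, H ~ chi^2(3); p-value = 0.674630.
Step 6: alpha = 0.05. fail to reject H0.

H = 1.5332, df = 3, p = 0.674630, fail to reject H0.


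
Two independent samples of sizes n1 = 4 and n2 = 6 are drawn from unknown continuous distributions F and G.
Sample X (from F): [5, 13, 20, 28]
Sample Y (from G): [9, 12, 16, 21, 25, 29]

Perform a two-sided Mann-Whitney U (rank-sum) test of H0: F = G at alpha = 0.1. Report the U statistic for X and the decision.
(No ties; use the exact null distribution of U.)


Step 1: Combine and sort all 10 observations; assign midranks.
sorted (value, group): (5,X), (9,Y), (12,Y), (13,X), (16,Y), (20,X), (21,Y), (25,Y), (28,X), (29,Y)
ranks: 5->1, 9->2, 12->3, 13->4, 16->5, 20->6, 21->7, 25->8, 28->9, 29->10
Step 2: Rank sum for X: R1 = 1 + 4 + 6 + 9 = 20.
Step 3: U_X = R1 - n1(n1+1)/2 = 20 - 4*5/2 = 20 - 10 = 10.
       U_Y = n1*n2 - U_X = 24 - 10 = 14.
Step 4: No ties, so the exact null distribution of U (based on enumerating the C(10,4) = 210 equally likely rank assignments) gives the two-sided p-value.
Step 5: p-value = 0.761905; compare to alpha = 0.1. fail to reject H0.

U_X = 10, p = 0.761905, fail to reject H0 at alpha = 0.1.


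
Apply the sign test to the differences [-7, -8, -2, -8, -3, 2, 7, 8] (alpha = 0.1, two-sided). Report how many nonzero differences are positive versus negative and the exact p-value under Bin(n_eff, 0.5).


Step 1: Discard zero differences. Original n = 8; n_eff = number of nonzero differences = 8.
Nonzero differences (with sign): -7, -8, -2, -8, -3, +2, +7, +8
Step 2: Count signs: positive = 3, negative = 5.
Step 3: Under H0: P(positive) = 0.5, so the number of positives S ~ Bin(8, 0.5).
Step 4: Two-sided exact p-value = sum of Bin(8,0.5) probabilities at or below the observed probability = 0.726562.
Step 5: alpha = 0.1. fail to reject H0.

n_eff = 8, pos = 3, neg = 5, p = 0.726562, fail to reject H0.


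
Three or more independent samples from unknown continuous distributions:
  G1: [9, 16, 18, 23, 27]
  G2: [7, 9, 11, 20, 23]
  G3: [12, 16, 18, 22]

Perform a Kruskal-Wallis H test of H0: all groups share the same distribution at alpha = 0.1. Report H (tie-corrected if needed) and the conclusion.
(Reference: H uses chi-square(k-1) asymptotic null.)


Step 1: Combine all N = 14 observations and assign midranks.
sorted (value, group, rank): (7,G2,1), (9,G1,2.5), (9,G2,2.5), (11,G2,4), (12,G3,5), (16,G1,6.5), (16,G3,6.5), (18,G1,8.5), (18,G3,8.5), (20,G2,10), (22,G3,11), (23,G1,12.5), (23,G2,12.5), (27,G1,14)
Step 2: Sum ranks within each group.
R_1 = 44 (n_1 = 5)
R_2 = 30 (n_2 = 5)
R_3 = 31 (n_3 = 4)
Step 3: H = 12/(N(N+1)) * sum(R_i^2/n_i) - 3(N+1)
     = 12/(14*15) * (44^2/5 + 30^2/5 + 31^2/4) - 3*15
     = 0.057143 * 807.45 - 45
     = 1.140000.
Step 4: Ties present; correction factor C = 1 - 24/(14^3 - 14) = 0.991209. Corrected H = 1.140000 / 0.991209 = 1.150111.
Step 5: Under H0, H ~ chi^2(2); p-value = 0.562674.
Step 6: alpha = 0.1. fail to reject H0.

H = 1.1501, df = 2, p = 0.562674, fail to reject H0.


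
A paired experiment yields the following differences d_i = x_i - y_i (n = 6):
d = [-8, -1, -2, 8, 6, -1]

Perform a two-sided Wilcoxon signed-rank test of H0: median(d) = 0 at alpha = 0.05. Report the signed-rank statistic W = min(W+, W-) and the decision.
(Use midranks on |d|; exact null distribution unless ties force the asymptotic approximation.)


Step 1: Drop any zero differences (none here) and take |d_i|.
|d| = [8, 1, 2, 8, 6, 1]
Step 2: Midrank |d_i| (ties get averaged ranks).
ranks: |8|->5.5, |1|->1.5, |2|->3, |8|->5.5, |6|->4, |1|->1.5
Step 3: Attach original signs; sum ranks with positive sign and with negative sign.
W+ = 5.5 + 4 = 9.5
W- = 5.5 + 1.5 + 3 + 1.5 = 11.5
(Check: W+ + W- = 21 should equal n(n+1)/2 = 21.)
Step 4: Test statistic W = min(W+, W-) = 9.5.
Step 5: Ties in |d|, so use the tie-corrected normal approximation.
        E[W] = n(n+1)/4 = 6*7/4 = 10.5.
        Tie groups: |d|=1 (t=2), |d|=8 (t=2); sum(t^3 - t) = 12.
        Var[W] = n(n+1)(2n+1)/24 - sum(t^3-t)/48 = 546/24 - 12/48 = 22.5.
        z = (W - E[W]) / sqrt(Var[W]) = (9.5 - 10.5) / 4.7434 = -0.2108.
        Two-sided p = 2*Phi(z) = 0.833029.
Step 6: alpha = 0.05. fail to reject H0.

W+ = 9.5, W- = 11.5, W = min = 9.5, p = 0.833029, fail to reject H0.


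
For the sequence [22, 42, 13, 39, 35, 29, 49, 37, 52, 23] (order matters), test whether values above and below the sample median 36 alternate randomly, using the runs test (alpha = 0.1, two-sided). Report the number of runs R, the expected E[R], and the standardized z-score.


Step 1: Compute median = 36; label A = above, B = below.
Labels in order: BABABBAAAB  (n_A = 5, n_B = 5)
Step 2: Count runs R = 7.
Step 3: Under H0 (random ordering), E[R] = 2*n_A*n_B/(n_A+n_B) + 1 = 2*5*5/10 + 1 = 6.0000.
        Var[R] = 2*n_A*n_B*(2*n_A*n_B - n_A - n_B) / ((n_A+n_B)^2 * (n_A+n_B-1)) = 2000/900 = 2.2222.
        SD[R] = 1.4907.
Step 4: Continuity-corrected z = (R - 0.5 - E[R]) / SD[R] = (7 - 0.5 - 6.0000) / 1.4907 = 0.3354.
Step 5: Two-sided p-value via normal approximation = 2*(1 - Phi(|z|)) = 0.737316.
Step 6: alpha = 0.1. fail to reject H0.

R = 7, z = 0.3354, p = 0.737316, fail to reject H0.


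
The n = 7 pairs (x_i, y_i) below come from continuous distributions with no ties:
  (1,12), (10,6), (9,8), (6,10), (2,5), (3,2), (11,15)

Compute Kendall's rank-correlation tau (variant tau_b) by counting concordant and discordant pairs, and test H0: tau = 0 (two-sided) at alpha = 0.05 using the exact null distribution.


Step 1: Enumerate the 21 unordered pairs (i,j) with i<j and classify each by sign(x_j-x_i) * sign(y_j-y_i).
  (1,2):dx=+9,dy=-6->D; (1,3):dx=+8,dy=-4->D; (1,4):dx=+5,dy=-2->D; (1,5):dx=+1,dy=-7->D
  (1,6):dx=+2,dy=-10->D; (1,7):dx=+10,dy=+3->C; (2,3):dx=-1,dy=+2->D; (2,4):dx=-4,dy=+4->D
  (2,5):dx=-8,dy=-1->C; (2,6):dx=-7,dy=-4->C; (2,7):dx=+1,dy=+9->C; (3,4):dx=-3,dy=+2->D
  (3,5):dx=-7,dy=-3->C; (3,6):dx=-6,dy=-6->C; (3,7):dx=+2,dy=+7->C; (4,5):dx=-4,dy=-5->C
  (4,6):dx=-3,dy=-8->C; (4,7):dx=+5,dy=+5->C; (5,6):dx=+1,dy=-3->D; (5,7):dx=+9,dy=+10->C
  (6,7):dx=+8,dy=+13->C
Step 2: C = 12, D = 9, total pairs = 21.
Step 3: tau = (C - D)/(n(n-1)/2) = (12 - 9)/21 = 0.142857.
Step 4: Exact two-sided p-value (enumerate n! = 5040 permutations of y under H0): p = 0.772619.
Step 5: alpha = 0.05. fail to reject H0.

tau_b = 0.1429 (C=12, D=9), p = 0.772619, fail to reject H0.


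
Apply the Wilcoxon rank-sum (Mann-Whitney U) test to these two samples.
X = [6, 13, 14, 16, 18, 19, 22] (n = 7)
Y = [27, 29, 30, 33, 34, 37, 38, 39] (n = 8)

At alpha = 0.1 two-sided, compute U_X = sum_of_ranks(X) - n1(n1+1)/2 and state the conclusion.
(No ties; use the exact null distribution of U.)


Step 1: Combine and sort all 15 observations; assign midranks.
sorted (value, group): (6,X), (13,X), (14,X), (16,X), (18,X), (19,X), (22,X), (27,Y), (29,Y), (30,Y), (33,Y), (34,Y), (37,Y), (38,Y), (39,Y)
ranks: 6->1, 13->2, 14->3, 16->4, 18->5, 19->6, 22->7, 27->8, 29->9, 30->10, 33->11, 34->12, 37->13, 38->14, 39->15
Step 2: Rank sum for X: R1 = 1 + 2 + 3 + 4 + 5 + 6 + 7 = 28.
Step 3: U_X = R1 - n1(n1+1)/2 = 28 - 7*8/2 = 28 - 28 = 0.
       U_Y = n1*n2 - U_X = 56 - 0 = 56.
Step 4: No ties, so the exact null distribution of U (based on enumerating the C(15,7) = 6435 equally likely rank assignments) gives the two-sided p-value.
Step 5: p-value = 0.000311; compare to alpha = 0.1. reject H0.

U_X = 0, p = 0.000311, reject H0 at alpha = 0.1.


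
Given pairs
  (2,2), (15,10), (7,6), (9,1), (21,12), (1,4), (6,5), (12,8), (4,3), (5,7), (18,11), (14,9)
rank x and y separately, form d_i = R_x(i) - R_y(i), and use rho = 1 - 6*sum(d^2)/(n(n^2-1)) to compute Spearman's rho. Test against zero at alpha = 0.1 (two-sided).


Step 1: Rank x and y separately (midranks; no ties here).
rank(x): 2->2, 15->10, 7->6, 9->7, 21->12, 1->1, 6->5, 12->8, 4->3, 5->4, 18->11, 14->9
rank(y): 2->2, 10->10, 6->6, 1->1, 12->12, 4->4, 5->5, 8->8, 3->3, 7->7, 11->11, 9->9
Step 2: d_i = R_x(i) - R_y(i); compute d_i^2.
  (2-2)^2=0, (10-10)^2=0, (6-6)^2=0, (7-1)^2=36, (12-12)^2=0, (1-4)^2=9, (5-5)^2=0, (8-8)^2=0, (3-3)^2=0, (4-7)^2=9, (11-11)^2=0, (9-9)^2=0
sum(d^2) = 54.
Step 3: rho = 1 - 6*54 / (12*(12^2 - 1)) = 1 - 324/1716 = 0.811189.
Step 4: Under H0, t = rho * sqrt((n-2)/(1-rho^2)) = 4.3866 ~ t(10).
Step 5: Two-sided p-value from the t-distribution with 10 df = 0.001363.
Step 6: alpha = 0.1. reject H0.

rho = 0.8112, p = 0.001363, reject H0 at alpha = 0.1.


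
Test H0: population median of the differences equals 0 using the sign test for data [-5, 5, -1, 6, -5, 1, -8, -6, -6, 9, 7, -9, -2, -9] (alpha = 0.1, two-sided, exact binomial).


Step 1: Discard zero differences. Original n = 14; n_eff = number of nonzero differences = 14.
Nonzero differences (with sign): -5, +5, -1, +6, -5, +1, -8, -6, -6, +9, +7, -9, -2, -9
Step 2: Count signs: positive = 5, negative = 9.
Step 3: Under H0: P(positive) = 0.5, so the number of positives S ~ Bin(14, 0.5).
Step 4: Two-sided exact p-value = sum of Bin(14,0.5) probabilities at or below the observed probability = 0.423950.
Step 5: alpha = 0.1. fail to reject H0.

n_eff = 14, pos = 5, neg = 9, p = 0.423950, fail to reject H0.


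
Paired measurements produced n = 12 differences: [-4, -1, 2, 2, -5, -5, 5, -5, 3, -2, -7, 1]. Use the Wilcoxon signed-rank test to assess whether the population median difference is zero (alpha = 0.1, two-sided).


Step 1: Drop any zero differences (none here) and take |d_i|.
|d| = [4, 1, 2, 2, 5, 5, 5, 5, 3, 2, 7, 1]
Step 2: Midrank |d_i| (ties get averaged ranks).
ranks: |4|->7, |1|->1.5, |2|->4, |2|->4, |5|->9.5, |5|->9.5, |5|->9.5, |5|->9.5, |3|->6, |2|->4, |7|->12, |1|->1.5
Step 3: Attach original signs; sum ranks with positive sign and with negative sign.
W+ = 4 + 4 + 9.5 + 6 + 1.5 = 25
W- = 7 + 1.5 + 9.5 + 9.5 + 9.5 + 4 + 12 = 53
(Check: W+ + W- = 78 should equal n(n+1)/2 = 78.)
Step 4: Test statistic W = min(W+, W-) = 25.
Step 5: Ties in |d|, so use the tie-corrected normal approximation.
        E[W] = n(n+1)/4 = 12*13/4 = 39.
        Tie groups: |d|=1 (t=2), |d|=2 (t=3), |d|=5 (t=4); sum(t^3 - t) = 90.
        Var[W] = n(n+1)(2n+1)/24 - sum(t^3-t)/48 = 3900/24 - 90/48 = 160.625.
        z = (W - E[W]) / sqrt(Var[W]) = (25 - 39) / 12.6738 = -1.1046.
        Two-sided p = 2*Phi(z) = 0.269315.
Step 6: alpha = 0.1. fail to reject H0.

W+ = 25, W- = 53, W = min = 25, p = 0.269315, fail to reject H0.


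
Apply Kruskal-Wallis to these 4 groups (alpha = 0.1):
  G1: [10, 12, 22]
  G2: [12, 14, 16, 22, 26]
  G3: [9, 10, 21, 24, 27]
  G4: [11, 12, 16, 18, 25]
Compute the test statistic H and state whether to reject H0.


Step 1: Combine all N = 18 observations and assign midranks.
sorted (value, group, rank): (9,G3,1), (10,G1,2.5), (10,G3,2.5), (11,G4,4), (12,G1,6), (12,G2,6), (12,G4,6), (14,G2,8), (16,G2,9.5), (16,G4,9.5), (18,G4,11), (21,G3,12), (22,G1,13.5), (22,G2,13.5), (24,G3,15), (25,G4,16), (26,G2,17), (27,G3,18)
Step 2: Sum ranks within each group.
R_1 = 22 (n_1 = 3)
R_2 = 54 (n_2 = 5)
R_3 = 48.5 (n_3 = 5)
R_4 = 46.5 (n_4 = 5)
Step 3: H = 12/(N(N+1)) * sum(R_i^2/n_i) - 3(N+1)
     = 12/(18*19) * (22^2/3 + 54^2/5 + 48.5^2/5 + 46.5^2/5) - 3*19
     = 0.035088 * 1647.43 - 57
     = 0.804678.
Step 4: Ties present; correction factor C = 1 - 42/(18^3 - 18) = 0.992776. Corrected H = 0.804678 / 0.992776 = 0.810534.
Step 5: Under H0, H ~ chi^2(3); p-value = 0.846946.
Step 6: alpha = 0.1. fail to reject H0.

H = 0.8105, df = 3, p = 0.846946, fail to reject H0.


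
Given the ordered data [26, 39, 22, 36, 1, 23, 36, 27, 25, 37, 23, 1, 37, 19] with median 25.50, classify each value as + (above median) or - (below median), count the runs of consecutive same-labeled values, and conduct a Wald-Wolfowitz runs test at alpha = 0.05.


Step 1: Compute median = 25.50; label A = above, B = below.
Labels in order: AABABBAABABBAB  (n_A = 7, n_B = 7)
Step 2: Count runs R = 10.
Step 3: Under H0 (random ordering), E[R] = 2*n_A*n_B/(n_A+n_B) + 1 = 2*7*7/14 + 1 = 8.0000.
        Var[R] = 2*n_A*n_B*(2*n_A*n_B - n_A - n_B) / ((n_A+n_B)^2 * (n_A+n_B-1)) = 8232/2548 = 3.2308.
        SD[R] = 1.7974.
Step 4: Continuity-corrected z = (R - 0.5 - E[R]) / SD[R] = (10 - 0.5 - 8.0000) / 1.7974 = 0.8345.
Step 5: Two-sided p-value via normal approximation = 2*(1 - Phi(|z|)) = 0.403986.
Step 6: alpha = 0.05. fail to reject H0.

R = 10, z = 0.8345, p = 0.403986, fail to reject H0.


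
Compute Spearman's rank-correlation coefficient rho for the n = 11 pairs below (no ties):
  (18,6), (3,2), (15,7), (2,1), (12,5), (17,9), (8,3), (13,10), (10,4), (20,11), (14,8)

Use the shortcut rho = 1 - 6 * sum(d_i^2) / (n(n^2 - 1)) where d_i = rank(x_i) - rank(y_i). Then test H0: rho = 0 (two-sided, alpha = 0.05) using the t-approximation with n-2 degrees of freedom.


Step 1: Rank x and y separately (midranks; no ties here).
rank(x): 18->10, 3->2, 15->8, 2->1, 12->5, 17->9, 8->3, 13->6, 10->4, 20->11, 14->7
rank(y): 6->6, 2->2, 7->7, 1->1, 5->5, 9->9, 3->3, 10->10, 4->4, 11->11, 8->8
Step 2: d_i = R_x(i) - R_y(i); compute d_i^2.
  (10-6)^2=16, (2-2)^2=0, (8-7)^2=1, (1-1)^2=0, (5-5)^2=0, (9-9)^2=0, (3-3)^2=0, (6-10)^2=16, (4-4)^2=0, (11-11)^2=0, (7-8)^2=1
sum(d^2) = 34.
Step 3: rho = 1 - 6*34 / (11*(11^2 - 1)) = 1 - 204/1320 = 0.845455.
Step 4: Under H0, t = rho * sqrt((n-2)/(1-rho^2)) = 4.7493 ~ t(9).
Step 5: Two-sided p-value from the t-distribution with 9 df = 0.001045.
Step 6: alpha = 0.05. reject H0.

rho = 0.8455, p = 0.001045, reject H0 at alpha = 0.05.


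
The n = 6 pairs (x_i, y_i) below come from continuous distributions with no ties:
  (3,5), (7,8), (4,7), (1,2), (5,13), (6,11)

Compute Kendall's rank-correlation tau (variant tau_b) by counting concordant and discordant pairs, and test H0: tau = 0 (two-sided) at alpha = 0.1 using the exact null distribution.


Step 1: Enumerate the 15 unordered pairs (i,j) with i<j and classify each by sign(x_j-x_i) * sign(y_j-y_i).
  (1,2):dx=+4,dy=+3->C; (1,3):dx=+1,dy=+2->C; (1,4):dx=-2,dy=-3->C; (1,5):dx=+2,dy=+8->C
  (1,6):dx=+3,dy=+6->C; (2,3):dx=-3,dy=-1->C; (2,4):dx=-6,dy=-6->C; (2,5):dx=-2,dy=+5->D
  (2,6):dx=-1,dy=+3->D; (3,4):dx=-3,dy=-5->C; (3,5):dx=+1,dy=+6->C; (3,6):dx=+2,dy=+4->C
  (4,5):dx=+4,dy=+11->C; (4,6):dx=+5,dy=+9->C; (5,6):dx=+1,dy=-2->D
Step 2: C = 12, D = 3, total pairs = 15.
Step 3: tau = (C - D)/(n(n-1)/2) = (12 - 3)/15 = 0.600000.
Step 4: Exact two-sided p-value (enumerate n! = 720 permutations of y under H0): p = 0.136111.
Step 5: alpha = 0.1. fail to reject H0.

tau_b = 0.6000 (C=12, D=3), p = 0.136111, fail to reject H0.


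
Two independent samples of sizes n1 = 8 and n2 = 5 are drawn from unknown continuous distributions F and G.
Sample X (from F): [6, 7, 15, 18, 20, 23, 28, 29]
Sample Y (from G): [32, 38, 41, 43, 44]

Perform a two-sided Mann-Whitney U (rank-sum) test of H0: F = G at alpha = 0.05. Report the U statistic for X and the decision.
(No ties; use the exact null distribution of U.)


Step 1: Combine and sort all 13 observations; assign midranks.
sorted (value, group): (6,X), (7,X), (15,X), (18,X), (20,X), (23,X), (28,X), (29,X), (32,Y), (38,Y), (41,Y), (43,Y), (44,Y)
ranks: 6->1, 7->2, 15->3, 18->4, 20->5, 23->6, 28->7, 29->8, 32->9, 38->10, 41->11, 43->12, 44->13
Step 2: Rank sum for X: R1 = 1 + 2 + 3 + 4 + 5 + 6 + 7 + 8 = 36.
Step 3: U_X = R1 - n1(n1+1)/2 = 36 - 8*9/2 = 36 - 36 = 0.
       U_Y = n1*n2 - U_X = 40 - 0 = 40.
Step 4: No ties, so the exact null distribution of U (based on enumerating the C(13,8) = 1287 equally likely rank assignments) gives the two-sided p-value.
Step 5: p-value = 0.001554; compare to alpha = 0.05. reject H0.

U_X = 0, p = 0.001554, reject H0 at alpha = 0.05.


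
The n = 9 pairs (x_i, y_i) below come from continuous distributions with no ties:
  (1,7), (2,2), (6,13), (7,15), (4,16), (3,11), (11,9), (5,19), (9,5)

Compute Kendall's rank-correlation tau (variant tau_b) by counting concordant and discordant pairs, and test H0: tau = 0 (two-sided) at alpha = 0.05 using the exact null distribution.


Step 1: Enumerate the 36 unordered pairs (i,j) with i<j and classify each by sign(x_j-x_i) * sign(y_j-y_i).
  (1,2):dx=+1,dy=-5->D; (1,3):dx=+5,dy=+6->C; (1,4):dx=+6,dy=+8->C; (1,5):dx=+3,dy=+9->C
  (1,6):dx=+2,dy=+4->C; (1,7):dx=+10,dy=+2->C; (1,8):dx=+4,dy=+12->C; (1,9):dx=+8,dy=-2->D
  (2,3):dx=+4,dy=+11->C; (2,4):dx=+5,dy=+13->C; (2,5):dx=+2,dy=+14->C; (2,6):dx=+1,dy=+9->C
  (2,7):dx=+9,dy=+7->C; (2,8):dx=+3,dy=+17->C; (2,9):dx=+7,dy=+3->C; (3,4):dx=+1,dy=+2->C
  (3,5):dx=-2,dy=+3->D; (3,6):dx=-3,dy=-2->C; (3,7):dx=+5,dy=-4->D; (3,8):dx=-1,dy=+6->D
  (3,9):dx=+3,dy=-8->D; (4,5):dx=-3,dy=+1->D; (4,6):dx=-4,dy=-4->C; (4,7):dx=+4,dy=-6->D
  (4,8):dx=-2,dy=+4->D; (4,9):dx=+2,dy=-10->D; (5,6):dx=-1,dy=-5->C; (5,7):dx=+7,dy=-7->D
  (5,8):dx=+1,dy=+3->C; (5,9):dx=+5,dy=-11->D; (6,7):dx=+8,dy=-2->D; (6,8):dx=+2,dy=+8->C
  (6,9):dx=+6,dy=-6->D; (7,8):dx=-6,dy=+10->D; (7,9):dx=-2,dy=-4->C; (8,9):dx=+4,dy=-14->D
Step 2: C = 20, D = 16, total pairs = 36.
Step 3: tau = (C - D)/(n(n-1)/2) = (20 - 16)/36 = 0.111111.
Step 4: Exact two-sided p-value (enumerate n! = 362880 permutations of y under H0): p = 0.761414.
Step 5: alpha = 0.05. fail to reject H0.

tau_b = 0.1111 (C=20, D=16), p = 0.761414, fail to reject H0.


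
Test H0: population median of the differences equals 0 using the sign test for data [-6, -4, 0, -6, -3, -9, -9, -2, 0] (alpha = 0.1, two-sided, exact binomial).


Step 1: Discard zero differences. Original n = 9; n_eff = number of nonzero differences = 7.
Nonzero differences (with sign): -6, -4, -6, -3, -9, -9, -2
Step 2: Count signs: positive = 0, negative = 7.
Step 3: Under H0: P(positive) = 0.5, so the number of positives S ~ Bin(7, 0.5).
Step 4: Two-sided exact p-value = sum of Bin(7,0.5) probabilities at or below the observed probability = 0.015625.
Step 5: alpha = 0.1. reject H0.

n_eff = 7, pos = 0, neg = 7, p = 0.015625, reject H0.


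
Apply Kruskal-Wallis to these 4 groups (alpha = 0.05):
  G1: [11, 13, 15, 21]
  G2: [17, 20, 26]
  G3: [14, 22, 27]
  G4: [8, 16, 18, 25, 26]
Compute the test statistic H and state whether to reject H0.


Step 1: Combine all N = 15 observations and assign midranks.
sorted (value, group, rank): (8,G4,1), (11,G1,2), (13,G1,3), (14,G3,4), (15,G1,5), (16,G4,6), (17,G2,7), (18,G4,8), (20,G2,9), (21,G1,10), (22,G3,11), (25,G4,12), (26,G2,13.5), (26,G4,13.5), (27,G3,15)
Step 2: Sum ranks within each group.
R_1 = 20 (n_1 = 4)
R_2 = 29.5 (n_2 = 3)
R_3 = 30 (n_3 = 3)
R_4 = 40.5 (n_4 = 5)
Step 3: H = 12/(N(N+1)) * sum(R_i^2/n_i) - 3(N+1)
     = 12/(15*16) * (20^2/4 + 29.5^2/3 + 30^2/3 + 40.5^2/5) - 3*16
     = 0.050000 * 1018.13 - 48
     = 2.906667.
Step 4: Ties present; correction factor C = 1 - 6/(15^3 - 15) = 0.998214. Corrected H = 2.906667 / 0.998214 = 2.911866.
Step 5: Under H0, H ~ chi^2(3); p-value = 0.405414.
Step 6: alpha = 0.05. fail to reject H0.

H = 2.9119, df = 3, p = 0.405414, fail to reject H0.


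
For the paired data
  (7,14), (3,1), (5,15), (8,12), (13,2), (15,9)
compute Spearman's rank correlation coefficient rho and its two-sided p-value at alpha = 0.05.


Step 1: Rank x and y separately (midranks; no ties here).
rank(x): 7->3, 3->1, 5->2, 8->4, 13->5, 15->6
rank(y): 14->5, 1->1, 15->6, 12->4, 2->2, 9->3
Step 2: d_i = R_x(i) - R_y(i); compute d_i^2.
  (3-5)^2=4, (1-1)^2=0, (2-6)^2=16, (4-4)^2=0, (5-2)^2=9, (6-3)^2=9
sum(d^2) = 38.
Step 3: rho = 1 - 6*38 / (6*(6^2 - 1)) = 1 - 228/210 = -0.085714.
Step 4: Under H0, t = rho * sqrt((n-2)/(1-rho^2)) = -0.1721 ~ t(4).
Step 5: Two-sided p-value from the t-distribution with 4 df = 0.871743.
Step 6: alpha = 0.05. fail to reject H0.

rho = -0.0857, p = 0.871743, fail to reject H0 at alpha = 0.05.


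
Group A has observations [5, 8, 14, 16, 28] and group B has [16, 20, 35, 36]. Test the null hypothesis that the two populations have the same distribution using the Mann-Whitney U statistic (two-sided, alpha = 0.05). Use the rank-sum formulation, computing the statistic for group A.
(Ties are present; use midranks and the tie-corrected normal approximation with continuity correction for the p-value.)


Step 1: Combine and sort all 9 observations; assign midranks.
sorted (value, group): (5,X), (8,X), (14,X), (16,X), (16,Y), (20,Y), (28,X), (35,Y), (36,Y)
ranks: 5->1, 8->2, 14->3, 16->4.5, 16->4.5, 20->6, 28->7, 35->8, 36->9
Step 2: Rank sum for X: R1 = 1 + 2 + 3 + 4.5 + 7 = 17.5.
Step 3: U_X = R1 - n1(n1+1)/2 = 17.5 - 5*6/2 = 17.5 - 15 = 2.5.
       U_Y = n1*n2 - U_X = 20 - 2.5 = 17.5.
Step 4: Ties are present, so use the tie-corrected normal approximation (with continuity correction) for the p-value.
Step 5: p-value = 0.085100; compare to alpha = 0.05. fail to reject H0.

U_X = 2.5, p = 0.085100, fail to reject H0 at alpha = 0.05.


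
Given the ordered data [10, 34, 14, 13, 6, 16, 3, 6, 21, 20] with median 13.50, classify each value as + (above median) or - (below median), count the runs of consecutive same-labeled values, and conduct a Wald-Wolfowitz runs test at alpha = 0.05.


Step 1: Compute median = 13.50; label A = above, B = below.
Labels in order: BAABBABBAA  (n_A = 5, n_B = 5)
Step 2: Count runs R = 6.
Step 3: Under H0 (random ordering), E[R] = 2*n_A*n_B/(n_A+n_B) + 1 = 2*5*5/10 + 1 = 6.0000.
        Var[R] = 2*n_A*n_B*(2*n_A*n_B - n_A - n_B) / ((n_A+n_B)^2 * (n_A+n_B-1)) = 2000/900 = 2.2222.
        SD[R] = 1.4907.
Step 4: R = E[R], so z = 0 with no continuity correction.
Step 5: Two-sided p-value via normal approximation = 2*(1 - Phi(|z|)) = 1.000000.
Step 6: alpha = 0.05. fail to reject H0.

R = 6, z = 0.0000, p = 1.000000, fail to reject H0.
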